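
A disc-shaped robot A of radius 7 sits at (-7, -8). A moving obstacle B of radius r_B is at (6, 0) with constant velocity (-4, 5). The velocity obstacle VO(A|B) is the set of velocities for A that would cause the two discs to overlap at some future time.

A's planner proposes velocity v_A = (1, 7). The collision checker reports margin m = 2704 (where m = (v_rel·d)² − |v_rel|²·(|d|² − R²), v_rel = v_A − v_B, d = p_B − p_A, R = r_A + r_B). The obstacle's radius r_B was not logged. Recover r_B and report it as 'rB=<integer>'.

m = 2704
d = (13, 8);  v_rel = (5, 2),  |v_rel|² = 29
v_rel×d = (5)·(8) − (2)·(13) = 14
since m = R²·29 − 14²:  R² = (196 + 2704) / 29 = 100
R = √100 = 10  ⇒  r_B = 10 − 7 = 3

rB=3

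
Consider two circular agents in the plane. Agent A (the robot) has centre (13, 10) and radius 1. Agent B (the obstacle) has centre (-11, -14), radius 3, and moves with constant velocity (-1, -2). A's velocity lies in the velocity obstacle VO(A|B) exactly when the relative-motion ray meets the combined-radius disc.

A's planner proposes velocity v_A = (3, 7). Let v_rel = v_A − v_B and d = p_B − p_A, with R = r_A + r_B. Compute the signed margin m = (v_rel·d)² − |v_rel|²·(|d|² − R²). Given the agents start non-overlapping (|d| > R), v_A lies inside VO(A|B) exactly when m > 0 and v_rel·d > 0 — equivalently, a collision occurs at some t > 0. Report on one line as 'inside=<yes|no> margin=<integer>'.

d = (-24, -24),  |d|² = 1152;  R = 1+3 = 4,  c = 1152−4² = 1136
v_rel = (4, 9),  |v_rel|² = 97;  v_rel·d = (4)·(-24) + (9)·(-24) = -312
97·t² + 624·t + 1136 = 0  ⇒  m = (-312)² − 97·1136 = -12848
m = -12848 < 0,  v_rel·d = -312 < 0  ⇒  outside

inside=no margin=-12848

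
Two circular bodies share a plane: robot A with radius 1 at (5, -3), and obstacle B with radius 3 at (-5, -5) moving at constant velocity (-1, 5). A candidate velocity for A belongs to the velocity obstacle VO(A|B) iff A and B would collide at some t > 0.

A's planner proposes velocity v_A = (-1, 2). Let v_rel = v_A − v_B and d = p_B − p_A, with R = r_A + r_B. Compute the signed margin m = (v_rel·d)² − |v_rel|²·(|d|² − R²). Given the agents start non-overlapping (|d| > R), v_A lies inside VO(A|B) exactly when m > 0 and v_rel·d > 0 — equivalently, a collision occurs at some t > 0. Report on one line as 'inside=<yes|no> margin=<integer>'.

d = (-10, -2),  |d|² = 104;  R = 1+3 = 4,  c = 104−4² = 88
v_rel = (0, -3),  |v_rel|² = 9;  v_rel·d = (0)·(-10) + (-3)·(-2) = 6
9·t² − 12·t + 88 = 0  ⇒  m = 6² − 9·88 = -756
m = -756 < 0,  v_rel·d = 6 > 0  ⇒  outside

inside=no margin=-756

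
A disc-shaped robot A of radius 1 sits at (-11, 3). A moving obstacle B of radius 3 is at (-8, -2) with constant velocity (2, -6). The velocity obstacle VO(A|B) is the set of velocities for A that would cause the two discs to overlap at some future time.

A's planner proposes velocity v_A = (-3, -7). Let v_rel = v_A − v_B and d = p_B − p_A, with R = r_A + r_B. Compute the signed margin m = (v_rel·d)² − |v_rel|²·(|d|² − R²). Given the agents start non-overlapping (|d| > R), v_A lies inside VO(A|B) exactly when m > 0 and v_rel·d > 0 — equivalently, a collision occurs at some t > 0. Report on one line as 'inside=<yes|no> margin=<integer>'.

d = (3, -5),  |d|² = 34;  R = 1+3 = 4,  c = 34−4² = 18
v_rel = (-5, -1),  |v_rel|² = 26;  v_rel·d = (-5)·(3) + (-1)·(-5) = -10
26·t² + 20·t + 18 = 0  ⇒  m = (-10)² − 26·18 = -368
m = -368 < 0,  v_rel·d = -10 < 0  ⇒  outside

inside=no margin=-368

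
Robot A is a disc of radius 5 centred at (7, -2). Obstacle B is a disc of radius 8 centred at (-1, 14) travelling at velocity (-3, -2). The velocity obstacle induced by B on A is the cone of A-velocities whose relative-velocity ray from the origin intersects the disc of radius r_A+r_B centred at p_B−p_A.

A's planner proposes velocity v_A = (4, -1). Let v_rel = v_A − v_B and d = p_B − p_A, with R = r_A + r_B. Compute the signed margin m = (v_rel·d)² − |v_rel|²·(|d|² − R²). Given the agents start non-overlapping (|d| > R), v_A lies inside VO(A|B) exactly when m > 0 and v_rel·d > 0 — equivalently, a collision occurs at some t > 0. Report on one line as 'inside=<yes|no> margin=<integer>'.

d = (-8, 16),  |d|² = 320;  R = 5+8 = 13,  c = 320−13² = 151
v_rel = (7, 1),  |v_rel|² = 50;  v_rel·d = (7)·(-8) + (1)·(16) = -40
50·t² + 80·t + 151 = 0  ⇒  m = (-40)² − 50·151 = -5950
m = -5950 < 0,  v_rel·d = -40 < 0  ⇒  outside

inside=no margin=-5950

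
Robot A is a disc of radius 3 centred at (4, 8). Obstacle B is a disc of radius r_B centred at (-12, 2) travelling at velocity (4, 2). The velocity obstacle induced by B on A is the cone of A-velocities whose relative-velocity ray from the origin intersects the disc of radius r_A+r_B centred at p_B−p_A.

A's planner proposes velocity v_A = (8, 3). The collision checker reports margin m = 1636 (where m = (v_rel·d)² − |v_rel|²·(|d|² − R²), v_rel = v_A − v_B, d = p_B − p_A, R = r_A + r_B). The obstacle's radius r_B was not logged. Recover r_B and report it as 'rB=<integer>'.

m = 1636
d = (-16, -6);  v_rel = (4, 1),  |v_rel|² = 17
v_rel×d = (4)·(-6) − (1)·(-16) = -8
since m = R²·17 − (-8)²:  R² = (64 + 1636) / 17 = 100
R = √100 = 10  ⇒  r_B = 10 − 3 = 7

rB=7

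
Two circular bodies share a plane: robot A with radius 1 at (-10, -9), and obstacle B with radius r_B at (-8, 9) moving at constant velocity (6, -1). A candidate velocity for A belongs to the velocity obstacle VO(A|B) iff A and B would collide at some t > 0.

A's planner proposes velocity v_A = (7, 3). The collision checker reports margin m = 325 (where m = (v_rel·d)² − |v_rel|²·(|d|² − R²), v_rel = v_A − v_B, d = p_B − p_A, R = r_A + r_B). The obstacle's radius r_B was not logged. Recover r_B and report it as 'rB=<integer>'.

m = 325
d = (2, 18);  v_rel = (1, 4),  |v_rel|² = 17
v_rel×d = (1)·(18) − (4)·(2) = 10
since m = R²·17 − 10²:  R² = (100 + 325) / 17 = 25
R = √25 = 5  ⇒  r_B = 5 − 1 = 4

rB=4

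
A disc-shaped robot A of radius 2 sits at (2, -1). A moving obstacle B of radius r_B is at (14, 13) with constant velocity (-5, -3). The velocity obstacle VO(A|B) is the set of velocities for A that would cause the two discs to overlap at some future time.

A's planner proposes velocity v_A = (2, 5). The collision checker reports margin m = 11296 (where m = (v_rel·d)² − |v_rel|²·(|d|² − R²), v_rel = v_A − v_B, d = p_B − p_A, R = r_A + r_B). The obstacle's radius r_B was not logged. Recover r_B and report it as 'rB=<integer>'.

m = 11296
d = (12, 14);  v_rel = (7, 8),  |v_rel|² = 113
v_rel×d = (7)·(14) − (8)·(12) = 2
since m = R²·113 − 2²:  R² = (4 + 11296) / 113 = 100
R = √100 = 10  ⇒  r_B = 10 − 2 = 8

rB=8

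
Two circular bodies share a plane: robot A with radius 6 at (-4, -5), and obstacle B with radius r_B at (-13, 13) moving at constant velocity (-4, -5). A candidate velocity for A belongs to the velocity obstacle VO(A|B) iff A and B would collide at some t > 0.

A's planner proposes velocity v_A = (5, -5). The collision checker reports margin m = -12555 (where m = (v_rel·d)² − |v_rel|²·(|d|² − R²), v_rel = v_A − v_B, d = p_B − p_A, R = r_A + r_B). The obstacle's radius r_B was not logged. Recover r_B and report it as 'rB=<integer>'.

m = -12555
d = (-9, 18);  v_rel = (9, 0),  |v_rel|² = 81
v_rel×d = (9)·(18) − (0)·(-9) = 162
since m = R²·81 − 162²:  R² = (26244 + -12555) / 81 = 169
R = √169 = 13  ⇒  r_B = 13 − 6 = 7

rB=7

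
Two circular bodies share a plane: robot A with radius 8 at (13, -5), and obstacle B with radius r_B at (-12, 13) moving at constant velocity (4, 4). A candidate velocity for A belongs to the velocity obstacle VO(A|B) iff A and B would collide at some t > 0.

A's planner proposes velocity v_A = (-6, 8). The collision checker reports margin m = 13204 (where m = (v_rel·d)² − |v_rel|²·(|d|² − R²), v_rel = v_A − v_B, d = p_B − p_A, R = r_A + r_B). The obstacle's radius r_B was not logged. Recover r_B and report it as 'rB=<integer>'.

m = 13204
d = (-25, 18);  v_rel = (-10, 4),  |v_rel|² = 116
v_rel×d = (-10)·(18) − (4)·(-25) = -80
since m = R²·116 − (-80)²:  R² = (6400 + 13204) / 116 = 169
R = √169 = 13  ⇒  r_B = 13 − 8 = 5

rB=5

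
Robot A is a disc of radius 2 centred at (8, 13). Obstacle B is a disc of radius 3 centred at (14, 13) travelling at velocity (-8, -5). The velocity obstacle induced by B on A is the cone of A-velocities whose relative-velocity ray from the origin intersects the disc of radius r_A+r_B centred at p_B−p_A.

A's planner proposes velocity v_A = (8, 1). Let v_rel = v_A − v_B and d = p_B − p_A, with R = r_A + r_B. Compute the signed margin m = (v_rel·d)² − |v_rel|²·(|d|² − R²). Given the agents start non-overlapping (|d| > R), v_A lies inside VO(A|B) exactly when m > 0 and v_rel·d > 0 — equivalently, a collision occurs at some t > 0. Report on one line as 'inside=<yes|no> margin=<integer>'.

d = (6, 0),  |d|² = 36;  R = 2+3 = 5,  c = 36−5² = 11
v_rel = (16, 6),  |v_rel|² = 292;  v_rel·d = (16)·(6) + (6)·(0) = 96
292·t² − 192·t + 11 = 0  ⇒  m = 96² − 292·11 = 6004
m = 6004 > 0,  v_rel·d = 96 > 0  ⇒  inside

inside=yes margin=6004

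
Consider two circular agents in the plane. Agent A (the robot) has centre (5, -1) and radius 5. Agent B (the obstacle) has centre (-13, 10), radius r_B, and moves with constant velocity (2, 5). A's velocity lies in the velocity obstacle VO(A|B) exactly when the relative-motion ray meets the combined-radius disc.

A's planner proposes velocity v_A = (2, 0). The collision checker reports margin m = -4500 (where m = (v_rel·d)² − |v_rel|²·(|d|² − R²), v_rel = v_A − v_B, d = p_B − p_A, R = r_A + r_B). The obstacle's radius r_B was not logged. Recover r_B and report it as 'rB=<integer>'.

m = -4500
d = (-18, 11);  v_rel = (0, -5),  |v_rel|² = 25
v_rel×d = (0)·(11) − (-5)·(-18) = -90
since m = R²·25 − (-90)²:  R² = (8100 + -4500) / 25 = 144
R = √144 = 12  ⇒  r_B = 12 − 5 = 7

rB=7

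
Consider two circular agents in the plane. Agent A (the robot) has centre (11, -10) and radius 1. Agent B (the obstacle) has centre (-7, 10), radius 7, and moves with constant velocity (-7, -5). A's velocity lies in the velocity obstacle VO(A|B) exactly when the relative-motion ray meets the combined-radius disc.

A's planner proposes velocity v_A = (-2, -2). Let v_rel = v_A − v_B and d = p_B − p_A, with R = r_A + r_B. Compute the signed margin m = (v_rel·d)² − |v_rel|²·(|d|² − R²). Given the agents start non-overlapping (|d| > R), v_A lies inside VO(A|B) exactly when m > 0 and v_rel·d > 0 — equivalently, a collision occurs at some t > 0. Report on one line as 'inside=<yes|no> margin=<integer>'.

d = (-18, 20),  |d|² = 724;  R = 1+7 = 8,  c = 724−8² = 660
v_rel = (5, 3),  |v_rel|² = 34;  v_rel·d = (5)·(-18) + (3)·(20) = -30
34·t² + 60·t + 660 = 0  ⇒  m = (-30)² − 34·660 = -21540
m = -21540 < 0,  v_rel·d = -30 < 0  ⇒  outside

inside=no margin=-21540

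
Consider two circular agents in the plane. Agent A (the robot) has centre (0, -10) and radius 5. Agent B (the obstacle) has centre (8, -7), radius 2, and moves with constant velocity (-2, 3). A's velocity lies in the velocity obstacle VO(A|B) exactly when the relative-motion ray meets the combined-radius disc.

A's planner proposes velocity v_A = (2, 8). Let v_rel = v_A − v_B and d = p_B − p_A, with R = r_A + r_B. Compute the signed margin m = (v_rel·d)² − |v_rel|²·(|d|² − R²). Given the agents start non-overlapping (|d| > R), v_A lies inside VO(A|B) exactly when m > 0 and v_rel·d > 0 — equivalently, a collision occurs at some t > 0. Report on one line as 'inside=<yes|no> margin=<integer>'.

d = (8, 3),  |d|² = 73;  R = 5+2 = 7,  c = 73−7² = 24
v_rel = (4, 5),  |v_rel|² = 41;  v_rel·d = (4)·(8) + (5)·(3) = 47
41·t² − 94·t + 24 = 0  ⇒  m = 47² − 41·24 = 1225
m = 1225 > 0,  v_rel·d = 47 > 0  ⇒  inside

inside=yes margin=1225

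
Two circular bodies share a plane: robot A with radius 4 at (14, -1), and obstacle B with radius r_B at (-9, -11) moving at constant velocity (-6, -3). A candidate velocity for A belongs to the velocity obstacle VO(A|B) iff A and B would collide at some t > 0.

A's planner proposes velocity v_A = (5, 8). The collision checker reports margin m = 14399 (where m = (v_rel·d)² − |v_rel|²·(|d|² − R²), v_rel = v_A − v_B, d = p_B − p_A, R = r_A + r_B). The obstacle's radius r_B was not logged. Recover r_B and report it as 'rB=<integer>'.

m = 14399
d = (-23, -10);  v_rel = (11, 11),  |v_rel|² = 242
v_rel×d = (11)·(-10) − (11)·(-23) = 143
since m = R²·242 − 143²:  R² = (20449 + 14399) / 242 = 144
R = √144 = 12  ⇒  r_B = 12 − 4 = 8

rB=8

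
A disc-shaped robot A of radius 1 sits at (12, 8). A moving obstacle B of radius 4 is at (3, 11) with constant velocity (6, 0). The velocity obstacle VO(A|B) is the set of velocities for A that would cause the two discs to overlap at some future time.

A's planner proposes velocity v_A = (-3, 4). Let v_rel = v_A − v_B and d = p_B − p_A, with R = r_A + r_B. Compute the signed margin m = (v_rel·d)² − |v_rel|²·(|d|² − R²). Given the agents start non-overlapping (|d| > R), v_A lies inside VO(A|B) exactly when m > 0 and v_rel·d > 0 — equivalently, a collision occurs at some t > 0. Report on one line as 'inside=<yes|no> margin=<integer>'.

d = (-9, 3),  |d|² = 90;  R = 1+4 = 5,  c = 90−5² = 65
v_rel = (-9, 4),  |v_rel|² = 97;  v_rel·d = (-9)·(-9) + (4)·(3) = 93
97·t² − 186·t + 65 = 0  ⇒  m = 93² − 97·65 = 2344
m = 2344 > 0,  v_rel·d = 93 > 0  ⇒  inside

inside=yes margin=2344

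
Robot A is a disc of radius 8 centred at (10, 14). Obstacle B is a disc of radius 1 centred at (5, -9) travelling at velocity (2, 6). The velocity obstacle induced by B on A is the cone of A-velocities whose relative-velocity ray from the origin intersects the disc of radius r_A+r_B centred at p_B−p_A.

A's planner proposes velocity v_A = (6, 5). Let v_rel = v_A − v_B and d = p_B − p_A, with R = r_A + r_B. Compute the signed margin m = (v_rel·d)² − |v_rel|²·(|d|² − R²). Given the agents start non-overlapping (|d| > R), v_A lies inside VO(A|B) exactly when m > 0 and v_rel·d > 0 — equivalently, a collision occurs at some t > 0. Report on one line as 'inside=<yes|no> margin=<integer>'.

d = (-5, -23),  |d|² = 554;  R = 8+1 = 9,  c = 554−9² = 473
v_rel = (4, -1),  |v_rel|² = 17;  v_rel·d = (4)·(-5) + (-1)·(-23) = 3
17·t² − 6·t + 473 = 0  ⇒  m = 3² − 17·473 = -8032
m = -8032 < 0,  v_rel·d = 3 > 0  ⇒  outside

inside=no margin=-8032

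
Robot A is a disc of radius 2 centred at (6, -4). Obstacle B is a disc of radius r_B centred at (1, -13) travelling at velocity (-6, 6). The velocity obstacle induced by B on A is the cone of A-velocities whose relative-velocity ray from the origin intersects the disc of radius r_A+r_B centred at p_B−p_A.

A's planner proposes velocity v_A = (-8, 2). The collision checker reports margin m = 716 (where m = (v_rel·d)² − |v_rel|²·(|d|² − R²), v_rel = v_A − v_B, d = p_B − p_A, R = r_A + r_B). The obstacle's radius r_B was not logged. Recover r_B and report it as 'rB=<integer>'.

m = 716
d = (-5, -9);  v_rel = (-2, -4),  |v_rel|² = 20
v_rel×d = (-2)·(-9) − (-4)·(-5) = -2
since m = R²·20 − (-2)²:  R² = (4 + 716) / 20 = 36
R = √36 = 6  ⇒  r_B = 6 − 2 = 4

rB=4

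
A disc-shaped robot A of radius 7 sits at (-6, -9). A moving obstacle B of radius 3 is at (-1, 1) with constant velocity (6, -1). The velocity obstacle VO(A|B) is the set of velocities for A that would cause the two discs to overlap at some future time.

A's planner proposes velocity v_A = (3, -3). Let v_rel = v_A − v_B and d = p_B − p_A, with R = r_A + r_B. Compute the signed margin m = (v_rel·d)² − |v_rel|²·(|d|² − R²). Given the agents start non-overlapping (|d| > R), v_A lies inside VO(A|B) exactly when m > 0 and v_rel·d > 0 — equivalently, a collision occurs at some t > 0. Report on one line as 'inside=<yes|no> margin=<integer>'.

d = (5, 10),  |d|² = 125;  R = 7+3 = 10,  c = 125−10² = 25
v_rel = (-3, -2),  |v_rel|² = 13;  v_rel·d = (-3)·(5) + (-2)·(10) = -35
13·t² + 70·t + 25 = 0  ⇒  m = (-35)² − 13·25 = 900
m = 900 > 0,  v_rel·d = -35 < 0  ⇒  outside

inside=no margin=900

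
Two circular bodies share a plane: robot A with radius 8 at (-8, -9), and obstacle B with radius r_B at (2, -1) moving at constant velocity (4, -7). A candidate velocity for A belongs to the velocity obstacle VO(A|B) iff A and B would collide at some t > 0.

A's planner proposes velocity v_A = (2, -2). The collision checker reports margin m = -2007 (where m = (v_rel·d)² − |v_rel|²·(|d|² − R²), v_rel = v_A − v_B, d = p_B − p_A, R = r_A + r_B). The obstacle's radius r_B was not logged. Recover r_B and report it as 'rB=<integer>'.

m = -2007
d = (10, 8);  v_rel = (-2, 5),  |v_rel|² = 29
v_rel×d = (-2)·(8) − (5)·(10) = -66
since m = R²·29 − (-66)²:  R² = (4356 + -2007) / 29 = 81
R = √81 = 9  ⇒  r_B = 9 − 8 = 1

rB=1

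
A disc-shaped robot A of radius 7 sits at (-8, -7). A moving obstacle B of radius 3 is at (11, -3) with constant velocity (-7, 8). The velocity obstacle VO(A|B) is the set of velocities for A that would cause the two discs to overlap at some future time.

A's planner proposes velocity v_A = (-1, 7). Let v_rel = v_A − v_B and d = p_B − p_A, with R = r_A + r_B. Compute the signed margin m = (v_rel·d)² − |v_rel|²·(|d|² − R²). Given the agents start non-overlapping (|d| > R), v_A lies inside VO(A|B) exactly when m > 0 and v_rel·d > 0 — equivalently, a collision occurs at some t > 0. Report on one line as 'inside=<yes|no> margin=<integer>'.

d = (19, 4),  |d|² = 377;  R = 7+3 = 10,  c = 377−10² = 277
v_rel = (6, -1),  |v_rel|² = 37;  v_rel·d = (6)·(19) + (-1)·(4) = 110
37·t² − 220·t + 277 = 0  ⇒  m = 110² − 37·277 = 1851
m = 1851 > 0,  v_rel·d = 110 > 0  ⇒  inside

inside=yes margin=1851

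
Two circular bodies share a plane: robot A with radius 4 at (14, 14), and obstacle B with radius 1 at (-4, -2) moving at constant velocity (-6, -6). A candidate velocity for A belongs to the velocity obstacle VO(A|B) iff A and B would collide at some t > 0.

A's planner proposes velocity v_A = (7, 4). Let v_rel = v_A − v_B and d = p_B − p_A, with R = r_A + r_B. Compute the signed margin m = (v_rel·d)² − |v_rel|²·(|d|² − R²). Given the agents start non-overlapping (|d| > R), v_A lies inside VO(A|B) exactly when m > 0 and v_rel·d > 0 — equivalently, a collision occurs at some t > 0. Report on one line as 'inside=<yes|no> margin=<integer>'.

d = (-18, -16),  |d|² = 580;  R = 4+1 = 5,  c = 580−5² = 555
v_rel = (13, 10),  |v_rel|² = 269;  v_rel·d = (13)·(-18) + (10)·(-16) = -394
269·t² + 788·t + 555 = 0  ⇒  m = (-394)² − 269·555 = 5941
m = 5941 > 0,  v_rel·d = -394 < 0  ⇒  outside

inside=no margin=5941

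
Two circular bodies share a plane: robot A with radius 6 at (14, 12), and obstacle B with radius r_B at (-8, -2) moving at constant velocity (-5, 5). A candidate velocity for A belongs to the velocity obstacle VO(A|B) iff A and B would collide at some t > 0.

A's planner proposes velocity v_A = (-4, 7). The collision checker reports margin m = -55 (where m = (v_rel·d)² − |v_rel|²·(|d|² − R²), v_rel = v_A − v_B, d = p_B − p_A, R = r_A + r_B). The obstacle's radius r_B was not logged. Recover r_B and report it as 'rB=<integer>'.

m = -55
d = (-22, -14);  v_rel = (1, 2),  |v_rel|² = 5
v_rel×d = (1)·(-14) − (2)·(-22) = 30
since m = R²·5 − 30²:  R² = (900 + -55) / 5 = 169
R = √169 = 13  ⇒  r_B = 13 − 6 = 7

rB=7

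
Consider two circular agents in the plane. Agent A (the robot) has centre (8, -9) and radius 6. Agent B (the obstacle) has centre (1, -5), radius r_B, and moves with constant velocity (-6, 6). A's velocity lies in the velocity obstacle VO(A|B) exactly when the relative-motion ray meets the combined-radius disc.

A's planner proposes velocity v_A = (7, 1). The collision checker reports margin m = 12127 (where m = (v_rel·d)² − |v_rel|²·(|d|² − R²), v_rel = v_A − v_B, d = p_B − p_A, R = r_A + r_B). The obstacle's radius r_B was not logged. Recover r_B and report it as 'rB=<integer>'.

m = 12127
d = (-7, 4);  v_rel = (13, -5),  |v_rel|² = 194
v_rel×d = (13)·(4) − (-5)·(-7) = 17
since m = R²·194 − 17²:  R² = (289 + 12127) / 194 = 64
R = √64 = 8  ⇒  r_B = 8 − 6 = 2

rB=2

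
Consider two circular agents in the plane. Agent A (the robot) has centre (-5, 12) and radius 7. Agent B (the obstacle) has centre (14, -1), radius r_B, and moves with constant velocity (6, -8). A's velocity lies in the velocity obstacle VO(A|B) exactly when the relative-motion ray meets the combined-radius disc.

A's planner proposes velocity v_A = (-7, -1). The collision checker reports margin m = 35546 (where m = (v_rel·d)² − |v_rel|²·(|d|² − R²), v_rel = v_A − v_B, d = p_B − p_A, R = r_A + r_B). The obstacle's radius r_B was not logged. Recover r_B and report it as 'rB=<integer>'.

m = 35546
d = (19, -13);  v_rel = (-13, 7),  |v_rel|² = 218
v_rel×d = (-13)·(-13) − (7)·(19) = 36
since m = R²·218 − 36²:  R² = (1296 + 35546) / 218 = 169
R = √169 = 13  ⇒  r_B = 13 − 7 = 6

rB=6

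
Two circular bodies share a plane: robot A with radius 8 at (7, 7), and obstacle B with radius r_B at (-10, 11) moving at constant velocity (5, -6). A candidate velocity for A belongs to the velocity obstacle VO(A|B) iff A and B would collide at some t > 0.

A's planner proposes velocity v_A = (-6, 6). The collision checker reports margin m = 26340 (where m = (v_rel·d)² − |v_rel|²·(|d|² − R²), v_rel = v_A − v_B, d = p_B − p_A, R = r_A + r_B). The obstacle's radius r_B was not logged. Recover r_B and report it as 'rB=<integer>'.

m = 26340
d = (-17, 4);  v_rel = (-11, 12),  |v_rel|² = 265
v_rel×d = (-11)·(4) − (12)·(-17) = 160
since m = R²·265 − 160²:  R² = (25600 + 26340) / 265 = 196
R = √196 = 14  ⇒  r_B = 14 − 8 = 6

rB=6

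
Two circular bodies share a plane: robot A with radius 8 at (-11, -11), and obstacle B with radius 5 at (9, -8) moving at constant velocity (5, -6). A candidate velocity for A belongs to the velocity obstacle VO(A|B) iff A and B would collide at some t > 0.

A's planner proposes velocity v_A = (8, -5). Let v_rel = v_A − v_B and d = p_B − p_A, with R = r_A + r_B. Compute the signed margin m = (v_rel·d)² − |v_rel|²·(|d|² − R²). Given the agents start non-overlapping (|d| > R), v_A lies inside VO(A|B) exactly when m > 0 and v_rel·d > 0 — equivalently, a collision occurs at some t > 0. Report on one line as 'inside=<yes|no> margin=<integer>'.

d = (20, 3),  |d|² = 409;  R = 8+5 = 13,  c = 409−13² = 240
v_rel = (3, 1),  |v_rel|² = 10;  v_rel·d = (3)·(20) + (1)·(3) = 63
10·t² − 126·t + 240 = 0  ⇒  m = 63² − 10·240 = 1569
m = 1569 > 0,  v_rel·d = 63 > 0  ⇒  inside

inside=yes margin=1569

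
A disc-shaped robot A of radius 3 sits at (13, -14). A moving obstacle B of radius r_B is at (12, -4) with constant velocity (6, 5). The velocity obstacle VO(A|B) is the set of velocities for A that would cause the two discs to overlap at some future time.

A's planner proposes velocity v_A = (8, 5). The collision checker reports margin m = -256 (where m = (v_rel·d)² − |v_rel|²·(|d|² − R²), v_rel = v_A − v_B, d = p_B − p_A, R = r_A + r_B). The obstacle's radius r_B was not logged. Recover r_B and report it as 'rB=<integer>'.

m = -256
d = (-1, 10);  v_rel = (2, 0),  |v_rel|² = 4
v_rel×d = (2)·(10) − (0)·(-1) = 20
since m = R²·4 − 20²:  R² = (400 + -256) / 4 = 36
R = √36 = 6  ⇒  r_B = 6 − 3 = 3

rB=3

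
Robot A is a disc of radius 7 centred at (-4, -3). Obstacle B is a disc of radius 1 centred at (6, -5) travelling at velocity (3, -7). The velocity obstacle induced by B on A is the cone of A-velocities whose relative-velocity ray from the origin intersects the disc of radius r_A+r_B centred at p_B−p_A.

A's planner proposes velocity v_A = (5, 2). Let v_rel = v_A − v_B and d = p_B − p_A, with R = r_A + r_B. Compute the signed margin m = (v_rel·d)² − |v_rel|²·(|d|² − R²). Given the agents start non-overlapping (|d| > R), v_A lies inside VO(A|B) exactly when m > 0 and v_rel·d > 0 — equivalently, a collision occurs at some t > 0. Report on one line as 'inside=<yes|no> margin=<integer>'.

d = (10, -2),  |d|² = 104;  R = 7+1 = 8,  c = 104−8² = 40
v_rel = (2, 9),  |v_rel|² = 85;  v_rel·d = (2)·(10) + (9)·(-2) = 2
85·t² − 4·t + 40 = 0  ⇒  m = 2² − 85·40 = -3396
m = -3396 < 0,  v_rel·d = 2 > 0  ⇒  outside

inside=no margin=-3396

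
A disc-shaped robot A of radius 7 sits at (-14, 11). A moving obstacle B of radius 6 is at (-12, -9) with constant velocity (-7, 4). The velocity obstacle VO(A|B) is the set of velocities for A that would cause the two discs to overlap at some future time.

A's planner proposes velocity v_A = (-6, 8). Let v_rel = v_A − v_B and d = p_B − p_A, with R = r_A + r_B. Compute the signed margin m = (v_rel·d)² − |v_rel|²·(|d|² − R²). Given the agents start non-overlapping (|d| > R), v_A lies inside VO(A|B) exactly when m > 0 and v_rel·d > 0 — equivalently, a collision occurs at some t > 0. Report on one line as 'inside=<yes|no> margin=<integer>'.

d = (2, -20),  |d|² = 404;  R = 7+6 = 13,  c = 404−13² = 235
v_rel = (1, 4),  |v_rel|² = 17;  v_rel·d = (1)·(2) + (4)·(-20) = -78
17·t² + 156·t + 235 = 0  ⇒  m = (-78)² − 17·235 = 2089
m = 2089 > 0,  v_rel·d = -78 < 0  ⇒  outside

inside=no margin=2089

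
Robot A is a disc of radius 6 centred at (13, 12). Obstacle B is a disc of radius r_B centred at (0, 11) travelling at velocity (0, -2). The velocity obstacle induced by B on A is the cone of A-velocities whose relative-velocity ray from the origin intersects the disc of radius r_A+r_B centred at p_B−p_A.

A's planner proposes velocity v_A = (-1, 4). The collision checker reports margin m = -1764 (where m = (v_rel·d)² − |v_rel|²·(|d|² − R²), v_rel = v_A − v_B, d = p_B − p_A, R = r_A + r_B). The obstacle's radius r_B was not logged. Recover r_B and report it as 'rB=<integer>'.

m = -1764
d = (-13, -1);  v_rel = (-1, 6),  |v_rel|² = 37
v_rel×d = (-1)·(-1) − (6)·(-13) = 79
since m = R²·37 − 79²:  R² = (6241 + -1764) / 37 = 121
R = √121 = 11  ⇒  r_B = 11 − 6 = 5

rB=5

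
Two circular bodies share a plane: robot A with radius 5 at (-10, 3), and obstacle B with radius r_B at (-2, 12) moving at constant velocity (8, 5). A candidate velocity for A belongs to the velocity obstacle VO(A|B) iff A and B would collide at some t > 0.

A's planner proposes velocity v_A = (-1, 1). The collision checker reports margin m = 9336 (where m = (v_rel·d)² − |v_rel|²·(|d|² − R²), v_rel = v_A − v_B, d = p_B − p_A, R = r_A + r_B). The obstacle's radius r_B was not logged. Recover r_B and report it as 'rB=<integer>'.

m = 9336
d = (8, 9);  v_rel = (-9, -4),  |v_rel|² = 97
v_rel×d = (-9)·(9) − (-4)·(8) = -49
since m = R²·97 − (-49)²:  R² = (2401 + 9336) / 97 = 121
R = √121 = 11  ⇒  r_B = 11 − 5 = 6

rB=6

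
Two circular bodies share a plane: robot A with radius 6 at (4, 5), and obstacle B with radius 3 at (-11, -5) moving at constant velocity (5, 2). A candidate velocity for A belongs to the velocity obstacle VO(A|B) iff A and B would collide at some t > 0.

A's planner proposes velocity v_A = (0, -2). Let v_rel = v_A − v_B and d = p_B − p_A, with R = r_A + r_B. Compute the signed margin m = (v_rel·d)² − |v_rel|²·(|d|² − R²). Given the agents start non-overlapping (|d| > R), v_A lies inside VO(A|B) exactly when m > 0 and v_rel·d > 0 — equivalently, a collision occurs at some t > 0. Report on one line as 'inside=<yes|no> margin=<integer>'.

d = (-15, -10),  |d|² = 325;  R = 6+3 = 9,  c = 325−9² = 244
v_rel = (-5, -4),  |v_rel|² = 41;  v_rel·d = (-5)·(-15) + (-4)·(-10) = 115
41·t² − 230·t + 244 = 0  ⇒  m = 115² − 41·244 = 3221
m = 3221 > 0,  v_rel·d = 115 > 0  ⇒  inside

inside=yes margin=3221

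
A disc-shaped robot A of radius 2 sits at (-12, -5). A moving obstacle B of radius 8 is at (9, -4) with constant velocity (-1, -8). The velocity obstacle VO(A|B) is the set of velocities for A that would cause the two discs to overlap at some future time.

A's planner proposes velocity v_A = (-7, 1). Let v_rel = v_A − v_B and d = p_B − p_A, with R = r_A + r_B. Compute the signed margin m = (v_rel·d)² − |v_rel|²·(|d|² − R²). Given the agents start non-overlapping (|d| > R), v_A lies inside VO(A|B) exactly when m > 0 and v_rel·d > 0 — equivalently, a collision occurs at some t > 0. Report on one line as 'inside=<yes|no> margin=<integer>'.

d = (21, 1),  |d|² = 442;  R = 2+8 = 10,  c = 442−10² = 342
v_rel = (-6, 9),  |v_rel|² = 117;  v_rel·d = (-6)·(21) + (9)·(1) = -117
117·t² + 234·t + 342 = 0  ⇒  m = (-117)² − 117·342 = -26325
m = -26325 < 0,  v_rel·d = -117 < 0  ⇒  outside

inside=no margin=-26325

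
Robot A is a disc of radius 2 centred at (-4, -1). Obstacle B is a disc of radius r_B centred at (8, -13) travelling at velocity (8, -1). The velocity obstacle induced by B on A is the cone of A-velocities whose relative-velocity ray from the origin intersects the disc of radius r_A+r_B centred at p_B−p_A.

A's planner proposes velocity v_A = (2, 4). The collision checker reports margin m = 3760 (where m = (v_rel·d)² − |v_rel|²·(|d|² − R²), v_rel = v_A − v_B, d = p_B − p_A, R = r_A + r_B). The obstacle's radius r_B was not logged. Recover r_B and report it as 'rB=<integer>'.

m = 3760
d = (12, -12);  v_rel = (-6, 5),  |v_rel|² = 61
v_rel×d = (-6)·(-12) − (5)·(12) = 12
since m = R²·61 − 12²:  R² = (144 + 3760) / 61 = 64
R = √64 = 8  ⇒  r_B = 8 − 2 = 6

rB=6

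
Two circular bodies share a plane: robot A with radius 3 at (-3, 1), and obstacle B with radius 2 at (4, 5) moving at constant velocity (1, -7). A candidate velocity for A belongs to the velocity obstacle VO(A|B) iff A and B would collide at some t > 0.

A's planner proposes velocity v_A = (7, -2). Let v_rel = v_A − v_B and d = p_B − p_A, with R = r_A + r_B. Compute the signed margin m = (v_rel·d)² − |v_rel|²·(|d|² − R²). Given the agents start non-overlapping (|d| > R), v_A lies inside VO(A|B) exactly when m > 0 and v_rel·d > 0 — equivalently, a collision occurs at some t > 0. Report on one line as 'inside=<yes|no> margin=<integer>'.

d = (7, 4),  |d|² = 65;  R = 3+2 = 5,  c = 65−5² = 40
v_rel = (6, 5),  |v_rel|² = 61;  v_rel·d = (6)·(7) + (5)·(4) = 62
61·t² − 124·t + 40 = 0  ⇒  m = 62² − 61·40 = 1404
m = 1404 > 0,  v_rel·d = 62 > 0  ⇒  inside

inside=yes margin=1404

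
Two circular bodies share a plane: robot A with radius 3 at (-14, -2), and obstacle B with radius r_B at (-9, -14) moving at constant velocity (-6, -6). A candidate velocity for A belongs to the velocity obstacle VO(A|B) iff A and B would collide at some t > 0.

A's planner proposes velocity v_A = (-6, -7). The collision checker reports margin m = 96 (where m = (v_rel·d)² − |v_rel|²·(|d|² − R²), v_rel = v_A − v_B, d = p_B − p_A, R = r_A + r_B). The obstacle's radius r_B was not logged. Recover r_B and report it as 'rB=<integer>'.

m = 96
d = (5, -12);  v_rel = (0, -1),  |v_rel|² = 1
v_rel×d = (0)·(-12) − (-1)·(5) = 5
since m = R²·1 − 5²:  R² = (25 + 96) / 1 = 121
R = √121 = 11  ⇒  r_B = 11 − 3 = 8

rB=8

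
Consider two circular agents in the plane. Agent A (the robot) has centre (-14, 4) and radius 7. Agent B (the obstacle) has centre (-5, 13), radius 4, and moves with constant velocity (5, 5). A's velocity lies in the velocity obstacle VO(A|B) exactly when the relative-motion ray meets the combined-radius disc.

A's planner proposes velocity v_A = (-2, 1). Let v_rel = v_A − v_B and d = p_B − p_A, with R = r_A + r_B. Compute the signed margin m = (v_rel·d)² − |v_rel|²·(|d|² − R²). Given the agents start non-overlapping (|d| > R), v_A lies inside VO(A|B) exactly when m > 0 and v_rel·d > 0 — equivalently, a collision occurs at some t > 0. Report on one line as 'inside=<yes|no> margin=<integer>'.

d = (9, 9),  |d|² = 162;  R = 7+4 = 11,  c = 162−11² = 41
v_rel = (-7, -4),  |v_rel|² = 65;  v_rel·d = (-7)·(9) + (-4)·(9) = -99
65·t² + 198·t + 41 = 0  ⇒  m = (-99)² − 65·41 = 7136
m = 7136 > 0,  v_rel·d = -99 < 0  ⇒  outside

inside=no margin=7136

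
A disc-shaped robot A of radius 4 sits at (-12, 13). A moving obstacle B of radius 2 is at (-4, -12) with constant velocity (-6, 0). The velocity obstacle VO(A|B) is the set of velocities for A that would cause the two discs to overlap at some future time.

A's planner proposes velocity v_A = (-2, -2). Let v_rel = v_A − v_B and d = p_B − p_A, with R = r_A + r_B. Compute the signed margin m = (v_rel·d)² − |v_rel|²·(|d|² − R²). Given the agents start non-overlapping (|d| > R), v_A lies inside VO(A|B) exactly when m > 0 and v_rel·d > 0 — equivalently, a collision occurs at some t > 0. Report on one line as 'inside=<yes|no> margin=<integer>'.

d = (8, -25),  |d|² = 689;  R = 4+2 = 6,  c = 689−6² = 653
v_rel = (4, -2),  |v_rel|² = 20;  v_rel·d = (4)·(8) + (-2)·(-25) = 82
20·t² − 164·t + 653 = 0  ⇒  m = 82² − 20·653 = -6336
m = -6336 < 0,  v_rel·d = 82 > 0  ⇒  outside

inside=no margin=-6336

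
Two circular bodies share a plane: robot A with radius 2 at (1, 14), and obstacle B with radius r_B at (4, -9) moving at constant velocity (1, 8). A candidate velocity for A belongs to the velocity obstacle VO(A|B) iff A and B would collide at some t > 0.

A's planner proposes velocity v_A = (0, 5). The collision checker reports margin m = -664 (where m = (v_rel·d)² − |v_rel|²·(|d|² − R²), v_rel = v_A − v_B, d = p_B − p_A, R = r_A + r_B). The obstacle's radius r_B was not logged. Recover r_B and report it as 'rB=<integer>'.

m = -664
d = (3, -23);  v_rel = (-1, -3),  |v_rel|² = 10
v_rel×d = (-1)·(-23) − (-3)·(3) = 32
since m = R²·10 − 32²:  R² = (1024 + -664) / 10 = 36
R = √36 = 6  ⇒  r_B = 6 − 2 = 4

rB=4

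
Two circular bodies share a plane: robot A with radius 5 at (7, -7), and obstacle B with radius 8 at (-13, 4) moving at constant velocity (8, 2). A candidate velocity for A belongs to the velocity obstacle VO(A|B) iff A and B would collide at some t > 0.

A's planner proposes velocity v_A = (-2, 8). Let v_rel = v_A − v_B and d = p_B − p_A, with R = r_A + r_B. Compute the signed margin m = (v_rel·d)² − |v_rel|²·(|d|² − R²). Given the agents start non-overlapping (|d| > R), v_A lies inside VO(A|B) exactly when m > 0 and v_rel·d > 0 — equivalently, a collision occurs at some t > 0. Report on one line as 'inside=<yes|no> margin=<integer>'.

d = (-20, 11),  |d|² = 521;  R = 5+8 = 13,  c = 521−13² = 352
v_rel = (-10, 6),  |v_rel|² = 136;  v_rel·d = (-10)·(-20) + (6)·(11) = 266
136·t² − 532·t + 352 = 0  ⇒  m = 266² − 136·352 = 22884
m = 22884 > 0,  v_rel·d = 266 > 0  ⇒  inside

inside=yes margin=22884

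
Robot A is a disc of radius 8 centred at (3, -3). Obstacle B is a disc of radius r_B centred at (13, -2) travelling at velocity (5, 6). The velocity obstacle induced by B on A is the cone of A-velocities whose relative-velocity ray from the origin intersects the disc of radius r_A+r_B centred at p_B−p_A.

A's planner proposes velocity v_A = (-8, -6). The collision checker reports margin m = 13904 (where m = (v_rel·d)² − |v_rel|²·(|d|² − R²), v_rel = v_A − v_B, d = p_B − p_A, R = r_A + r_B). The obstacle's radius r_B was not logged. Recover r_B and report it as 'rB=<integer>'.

m = 13904
d = (10, 1);  v_rel = (-13, -12),  |v_rel|² = 313
v_rel×d = (-13)·(1) − (-12)·(10) = 107
since m = R²·313 − 107²:  R² = (11449 + 13904) / 313 = 81
R = √81 = 9  ⇒  r_B = 9 − 8 = 1

rB=1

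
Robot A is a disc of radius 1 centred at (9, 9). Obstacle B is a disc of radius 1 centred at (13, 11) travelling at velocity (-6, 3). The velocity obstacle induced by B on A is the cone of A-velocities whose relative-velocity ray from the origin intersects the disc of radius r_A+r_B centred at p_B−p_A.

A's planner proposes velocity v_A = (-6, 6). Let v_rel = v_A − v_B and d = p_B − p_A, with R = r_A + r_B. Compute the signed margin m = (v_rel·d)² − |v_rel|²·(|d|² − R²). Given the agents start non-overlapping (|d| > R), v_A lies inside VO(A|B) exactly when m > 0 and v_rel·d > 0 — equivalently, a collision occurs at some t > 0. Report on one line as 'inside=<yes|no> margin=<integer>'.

d = (4, 2),  |d|² = 20;  R = 1+1 = 2,  c = 20−2² = 16
v_rel = (0, 3),  |v_rel|² = 9;  v_rel·d = (0)·(4) + (3)·(2) = 6
9·t² − 12·t + 16 = 0  ⇒  m = 6² − 9·16 = -108
m = -108 < 0,  v_rel·d = 6 > 0  ⇒  outside

inside=no margin=-108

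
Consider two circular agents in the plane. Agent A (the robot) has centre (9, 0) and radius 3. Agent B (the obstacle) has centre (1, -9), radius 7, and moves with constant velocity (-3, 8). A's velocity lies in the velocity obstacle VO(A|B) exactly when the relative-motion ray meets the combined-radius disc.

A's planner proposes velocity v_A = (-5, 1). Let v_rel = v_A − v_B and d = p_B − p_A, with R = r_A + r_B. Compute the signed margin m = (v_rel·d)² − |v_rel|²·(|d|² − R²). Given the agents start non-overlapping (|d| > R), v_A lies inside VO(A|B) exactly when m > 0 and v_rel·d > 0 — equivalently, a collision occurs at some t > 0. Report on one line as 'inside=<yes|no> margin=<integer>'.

d = (-8, -9),  |d|² = 145;  R = 3+7 = 10,  c = 145−10² = 45
v_rel = (-2, -7),  |v_rel|² = 53;  v_rel·d = (-2)·(-8) + (-7)·(-9) = 79
53·t² − 158·t + 45 = 0  ⇒  m = 79² − 53·45 = 3856
m = 3856 > 0,  v_rel·d = 79 > 0  ⇒  inside

inside=yes margin=3856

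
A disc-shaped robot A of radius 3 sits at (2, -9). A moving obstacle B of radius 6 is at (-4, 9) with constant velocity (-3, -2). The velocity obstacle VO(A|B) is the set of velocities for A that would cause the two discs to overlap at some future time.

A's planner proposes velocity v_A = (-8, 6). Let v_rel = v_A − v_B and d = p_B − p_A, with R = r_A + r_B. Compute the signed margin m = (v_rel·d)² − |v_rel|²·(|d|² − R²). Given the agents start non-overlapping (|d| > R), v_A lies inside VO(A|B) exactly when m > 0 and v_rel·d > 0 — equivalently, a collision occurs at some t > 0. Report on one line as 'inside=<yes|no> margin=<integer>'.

d = (-6, 18),  |d|² = 360;  R = 3+6 = 9,  c = 360−9² = 279
v_rel = (-5, 8),  |v_rel|² = 89;  v_rel·d = (-5)·(-6) + (8)·(18) = 174
89·t² − 348·t + 279 = 0  ⇒  m = 174² − 89·279 = 5445
m = 5445 > 0,  v_rel·d = 174 > 0  ⇒  inside

inside=yes margin=5445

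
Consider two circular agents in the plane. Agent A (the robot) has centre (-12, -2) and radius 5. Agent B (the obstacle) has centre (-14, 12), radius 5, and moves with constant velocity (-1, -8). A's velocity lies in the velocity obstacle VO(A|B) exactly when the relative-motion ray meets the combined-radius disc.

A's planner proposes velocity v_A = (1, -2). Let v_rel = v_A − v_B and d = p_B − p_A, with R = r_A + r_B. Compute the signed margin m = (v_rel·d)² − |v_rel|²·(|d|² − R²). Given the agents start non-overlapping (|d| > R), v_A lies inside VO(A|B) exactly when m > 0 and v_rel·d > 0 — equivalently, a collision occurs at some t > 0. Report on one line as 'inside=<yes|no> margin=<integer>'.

d = (-2, 14),  |d|² = 200;  R = 5+5 = 10,  c = 200−10² = 100
v_rel = (2, 6),  |v_rel|² = 40;  v_rel·d = (2)·(-2) + (6)·(14) = 80
40·t² − 160·t + 100 = 0  ⇒  m = 80² − 40·100 = 2400
m = 2400 > 0,  v_rel·d = 80 > 0  ⇒  inside

inside=yes margin=2400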